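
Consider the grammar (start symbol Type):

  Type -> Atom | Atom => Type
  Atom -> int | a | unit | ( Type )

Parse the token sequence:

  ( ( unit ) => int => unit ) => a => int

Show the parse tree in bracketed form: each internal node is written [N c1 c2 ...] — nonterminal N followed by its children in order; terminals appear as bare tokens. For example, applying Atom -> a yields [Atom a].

Type
Atom => Type
( Type ) => Type
( Atom => Type ) => Type
( ( Type ) => Type ) => Type
( ( Atom ) => Type ) => Type
( ( unit ) => Type ) => Type
( ( unit ) => Atom => Type ) => Type
( ( unit ) => int => Type ) => Type
( ( unit ) => int => Atom ) => Type
( ( unit ) => int => unit ) => Type
( ( unit ) => int => unit ) => Atom => Type
( ( unit ) => int => unit ) => a => Type
( ( unit ) => int => unit ) => a => Atom
( ( unit ) => int => unit ) => a => int

[Type [Atom ( [Type [Atom ( [Type [Atom unit]] )] => [Type [Atom int] => [Type [Atom unit]]]] )] => [Type [Atom a] => [Type [Atom int]]]]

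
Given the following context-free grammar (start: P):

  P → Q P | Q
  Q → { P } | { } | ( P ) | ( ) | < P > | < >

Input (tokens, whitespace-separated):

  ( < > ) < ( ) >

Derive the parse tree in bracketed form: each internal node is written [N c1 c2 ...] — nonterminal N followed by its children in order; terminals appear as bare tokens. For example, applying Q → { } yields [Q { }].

[P [Q ( [P [Q < >]] )] [P [Q < [P [Q ( )]] >]]]

P
Q P
( P ) P
( Q ) P
( < > ) P
( < > ) Q
( < > ) < P >
( < > ) < Q >
( < > ) < ( ) >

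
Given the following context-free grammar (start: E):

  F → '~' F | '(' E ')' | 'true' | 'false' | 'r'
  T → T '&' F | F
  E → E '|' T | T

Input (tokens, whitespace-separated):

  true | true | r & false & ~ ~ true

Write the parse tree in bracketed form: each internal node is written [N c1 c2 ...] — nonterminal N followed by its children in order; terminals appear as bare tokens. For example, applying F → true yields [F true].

[E [E [E [T [F true]]] | [T [F true]]] | [T [T [T [F r]] & [F false]] & [F ~ [F ~ [F true]]]]]

E
E | T
E | T | T
T | T | T
F | T | T
true | T | T
true | F | T
true | true | T
true | true | T & F
true | true | T & F & F
true | true | F & F & F
true | true | r & F & F
true | true | r & false & F
true | true | r & false & ~ F
true | true | r & false & ~ ~ F
true | true | r & false & ~ ~ true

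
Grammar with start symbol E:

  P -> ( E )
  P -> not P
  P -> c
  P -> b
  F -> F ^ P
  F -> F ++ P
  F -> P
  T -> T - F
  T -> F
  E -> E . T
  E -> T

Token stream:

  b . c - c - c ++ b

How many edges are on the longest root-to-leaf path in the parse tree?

[E [E [T [F [P b]]]] . [T [T [T [F [P c]]] - [F [P c]]] - [F [F [P c]] ++ [P b]]]]

6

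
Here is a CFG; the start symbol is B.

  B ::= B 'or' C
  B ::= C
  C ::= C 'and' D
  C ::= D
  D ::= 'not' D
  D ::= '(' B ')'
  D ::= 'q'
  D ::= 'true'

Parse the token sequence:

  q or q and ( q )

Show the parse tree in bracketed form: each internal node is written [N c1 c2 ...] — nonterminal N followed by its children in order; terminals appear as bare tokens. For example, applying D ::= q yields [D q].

B
B or C
C or C
D or C
q or C
q or C and D
q or D and D
q or q and D
q or q and ( B )
q or q and ( C )
q or q and ( D )
q or q and ( q )

[B [B [C [D q]]] or [C [C [D q]] and [D ( [B [C [D q]]] )]]]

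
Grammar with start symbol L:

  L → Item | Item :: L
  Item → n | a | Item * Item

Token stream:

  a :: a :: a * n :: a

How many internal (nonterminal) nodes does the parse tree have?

10

[L [Item a] :: [L [Item a] :: [L [Item [Item a] * [Item n]] :: [L [Item a]]]]]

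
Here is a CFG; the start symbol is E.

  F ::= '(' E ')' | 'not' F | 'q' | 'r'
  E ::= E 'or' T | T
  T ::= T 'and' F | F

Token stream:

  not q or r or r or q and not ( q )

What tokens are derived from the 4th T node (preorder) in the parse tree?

q and not ( q )

[E [E [E [E [T [F not [F q]]]] or [T [F r]]] or [T [F r]]] or [T [T [F q]] and [F not [F ( [E [T [F q]]] )]]]]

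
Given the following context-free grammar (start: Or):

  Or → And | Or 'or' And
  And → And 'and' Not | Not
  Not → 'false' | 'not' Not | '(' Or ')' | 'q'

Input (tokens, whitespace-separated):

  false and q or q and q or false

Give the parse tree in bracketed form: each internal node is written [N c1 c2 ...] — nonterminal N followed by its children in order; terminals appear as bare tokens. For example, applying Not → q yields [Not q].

Or
Or or And
Or or And or And
And or And or And
And and Not or And or And
Not and Not or And or And
false and Not or And or And
false and q or And or And
false and q or And and Not or And
false and q or Not and Not or And
false and q or q and Not or And
false and q or q and q or And
false and q or q and q or Not
false and q or q and q or false

[Or [Or [Or [And [And [Not false]] and [Not q]]] or [And [And [Not q]] and [Not q]]] or [And [Not false]]]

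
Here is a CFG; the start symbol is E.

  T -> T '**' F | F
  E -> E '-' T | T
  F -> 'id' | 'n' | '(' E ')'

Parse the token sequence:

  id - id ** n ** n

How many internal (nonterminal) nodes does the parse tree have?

10

[E [E [T [F id]]] - [T [T [T [F id]] ** [F n]] ** [F n]]]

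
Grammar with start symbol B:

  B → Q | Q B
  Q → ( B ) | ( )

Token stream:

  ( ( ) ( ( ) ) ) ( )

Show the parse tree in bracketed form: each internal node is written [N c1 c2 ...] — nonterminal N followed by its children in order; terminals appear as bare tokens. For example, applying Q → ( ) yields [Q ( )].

[B [Q ( [B [Q ( )] [B [Q ( [B [Q ( )]] )]]] )] [B [Q ( )]]]

B
Q B
( B ) B
( Q B ) B
( ( ) B ) B
( ( ) Q ) B
( ( ) ( B ) ) B
( ( ) ( Q ) ) B
( ( ) ( ( ) ) ) B
( ( ) ( ( ) ) ) Q
( ( ) ( ( ) ) ) ( )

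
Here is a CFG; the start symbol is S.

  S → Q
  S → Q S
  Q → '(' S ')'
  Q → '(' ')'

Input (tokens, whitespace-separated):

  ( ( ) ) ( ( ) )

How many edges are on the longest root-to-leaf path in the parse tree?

[S [Q ( [S [Q ( )]] )] [S [Q ( [S [Q ( )]] )]]]

5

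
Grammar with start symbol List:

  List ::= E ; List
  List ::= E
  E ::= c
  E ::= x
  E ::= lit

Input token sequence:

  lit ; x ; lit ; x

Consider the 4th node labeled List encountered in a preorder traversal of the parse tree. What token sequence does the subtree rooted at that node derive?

x

[List [E lit] ; [List [E x] ; [List [E lit] ; [List [E x]]]]]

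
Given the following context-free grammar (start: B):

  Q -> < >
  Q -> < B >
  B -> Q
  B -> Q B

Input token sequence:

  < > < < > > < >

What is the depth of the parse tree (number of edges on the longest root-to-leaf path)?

5

[B [Q < >] [B [Q < [B [Q < >]] >] [B [Q < >]]]]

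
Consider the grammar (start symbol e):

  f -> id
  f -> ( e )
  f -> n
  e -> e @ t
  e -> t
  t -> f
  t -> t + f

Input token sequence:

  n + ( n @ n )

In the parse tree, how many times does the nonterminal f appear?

4

[e [t [t [f n]] + [f ( [e [e [t [f n]]] @ [t [f n]]] )]]]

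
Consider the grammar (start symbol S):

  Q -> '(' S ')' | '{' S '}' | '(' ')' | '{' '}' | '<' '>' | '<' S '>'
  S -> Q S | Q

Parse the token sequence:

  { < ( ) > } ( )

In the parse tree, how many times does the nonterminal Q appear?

4

[S [Q { [S [Q < [S [Q ( )]] >]] }] [S [Q ( )]]]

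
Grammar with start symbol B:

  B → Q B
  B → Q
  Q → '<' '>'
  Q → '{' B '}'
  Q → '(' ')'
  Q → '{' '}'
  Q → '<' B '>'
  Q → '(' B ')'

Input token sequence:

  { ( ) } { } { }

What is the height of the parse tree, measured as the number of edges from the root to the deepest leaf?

[B [Q { [B [Q ( )]] }] [B [Q { }] [B [Q { }]]]]

4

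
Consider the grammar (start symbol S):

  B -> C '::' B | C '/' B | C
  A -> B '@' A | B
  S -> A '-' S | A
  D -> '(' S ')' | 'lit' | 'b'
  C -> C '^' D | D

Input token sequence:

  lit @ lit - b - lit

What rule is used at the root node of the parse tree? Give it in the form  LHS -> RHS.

S -> A '-' S

[S [A [B [C [D lit]]] @ [A [B [C [D lit]]]]] - [S [A [B [C [D b]]]] - [S [A [B [C [D lit]]]]]]]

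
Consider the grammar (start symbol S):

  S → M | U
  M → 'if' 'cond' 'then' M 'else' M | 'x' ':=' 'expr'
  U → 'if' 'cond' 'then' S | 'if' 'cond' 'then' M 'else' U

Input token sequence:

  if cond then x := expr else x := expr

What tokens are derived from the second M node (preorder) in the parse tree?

x := expr

[S [M if cond then [M x := expr] else [M x := expr]]]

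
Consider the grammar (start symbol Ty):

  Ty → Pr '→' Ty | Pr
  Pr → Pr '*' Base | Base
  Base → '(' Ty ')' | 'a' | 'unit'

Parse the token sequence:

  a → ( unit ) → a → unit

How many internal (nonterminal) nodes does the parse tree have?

15

[Ty [Pr [Base a]] → [Ty [Pr [Base ( [Ty [Pr [Base unit]]] )]] → [Ty [Pr [Base a]] → [Ty [Pr [Base unit]]]]]]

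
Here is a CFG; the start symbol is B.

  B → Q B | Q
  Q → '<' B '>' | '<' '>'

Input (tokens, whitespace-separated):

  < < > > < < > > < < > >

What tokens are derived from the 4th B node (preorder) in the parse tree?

[B [Q < [B [Q < >]] >] [B [Q < [B [Q < >]] >] [B [Q < [B [Q < >]] >]]]]

< >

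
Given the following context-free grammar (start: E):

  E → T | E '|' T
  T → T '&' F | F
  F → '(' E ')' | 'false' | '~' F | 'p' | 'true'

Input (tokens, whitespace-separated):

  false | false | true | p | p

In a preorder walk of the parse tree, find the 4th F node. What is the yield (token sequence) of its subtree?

p

[E [E [E [E [E [T [F false]]] | [T [F false]]] | [T [F true]]] | [T [F p]]] | [T [F p]]]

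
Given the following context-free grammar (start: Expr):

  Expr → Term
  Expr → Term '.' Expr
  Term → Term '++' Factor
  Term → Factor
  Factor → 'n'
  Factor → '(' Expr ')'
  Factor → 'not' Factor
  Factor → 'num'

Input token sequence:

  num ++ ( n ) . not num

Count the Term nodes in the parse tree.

[Expr [Term [Term [Factor num]] ++ [Factor ( [Expr [Term [Factor n]]] )]] . [Expr [Term [Factor not [Factor num]]]]]

4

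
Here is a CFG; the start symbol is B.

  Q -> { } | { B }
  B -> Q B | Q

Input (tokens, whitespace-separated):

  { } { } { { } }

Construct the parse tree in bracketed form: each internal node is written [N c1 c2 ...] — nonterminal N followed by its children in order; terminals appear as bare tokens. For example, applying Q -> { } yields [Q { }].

B
Q B
{ } B
{ } Q B
{ } { } B
{ } { } Q
{ } { } { B }
{ } { } { Q }
{ } { } { { } }

[B [Q { }] [B [Q { }] [B [Q { [B [Q { }]] }]]]]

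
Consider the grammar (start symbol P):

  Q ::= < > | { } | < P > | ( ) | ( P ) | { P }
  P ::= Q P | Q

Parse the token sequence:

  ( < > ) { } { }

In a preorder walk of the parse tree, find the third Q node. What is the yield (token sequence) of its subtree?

{ }

[P [Q ( [P [Q < >]] )] [P [Q { }] [P [Q { }]]]]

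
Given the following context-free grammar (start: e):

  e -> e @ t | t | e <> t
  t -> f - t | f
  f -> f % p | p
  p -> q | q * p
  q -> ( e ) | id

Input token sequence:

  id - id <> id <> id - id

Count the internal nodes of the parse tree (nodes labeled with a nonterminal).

[e [e [e [t [f [p [q id]]] - [t [f [p [q id]]]]]] <> [t [f [p [q id]]]]] <> [t [f [p [q id]]] - [t [f [p [q id]]]]]]

23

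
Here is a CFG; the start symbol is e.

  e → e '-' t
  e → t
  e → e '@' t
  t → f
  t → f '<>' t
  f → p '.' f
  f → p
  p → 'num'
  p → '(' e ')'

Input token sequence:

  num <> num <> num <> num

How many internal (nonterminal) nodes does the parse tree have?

13

[e [t [f [p num]] <> [t [f [p num]] <> [t [f [p num]] <> [t [f [p num]]]]]]]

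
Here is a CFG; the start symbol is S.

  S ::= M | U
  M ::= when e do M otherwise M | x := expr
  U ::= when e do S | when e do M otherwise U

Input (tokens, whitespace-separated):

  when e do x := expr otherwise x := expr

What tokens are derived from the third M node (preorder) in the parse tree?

[S [M when e do [M x := expr] otherwise [M x := expr]]]

x := expr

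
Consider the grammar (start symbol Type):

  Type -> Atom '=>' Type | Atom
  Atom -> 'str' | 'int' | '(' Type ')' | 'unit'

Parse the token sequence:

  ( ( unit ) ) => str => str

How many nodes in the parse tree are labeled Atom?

5

[Type [Atom ( [Type [Atom ( [Type [Atom unit]] )]] )] => [Type [Atom str] => [Type [Atom str]]]]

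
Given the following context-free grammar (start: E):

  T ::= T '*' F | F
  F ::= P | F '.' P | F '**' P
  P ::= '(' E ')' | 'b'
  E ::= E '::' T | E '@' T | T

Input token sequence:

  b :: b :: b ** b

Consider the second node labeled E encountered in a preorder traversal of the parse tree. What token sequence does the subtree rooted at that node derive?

b :: b

[E [E [E [T [F [P b]]]] :: [T [F [P b]]]] :: [T [F [F [P b]] ** [P b]]]]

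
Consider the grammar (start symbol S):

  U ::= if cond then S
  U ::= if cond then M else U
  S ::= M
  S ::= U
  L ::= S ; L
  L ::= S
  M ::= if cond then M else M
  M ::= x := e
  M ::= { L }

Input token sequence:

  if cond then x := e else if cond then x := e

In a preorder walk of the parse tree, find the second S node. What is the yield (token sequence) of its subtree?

[S [U if cond then [M x := e] else [U if cond then [S [M x := e]]]]]

x := e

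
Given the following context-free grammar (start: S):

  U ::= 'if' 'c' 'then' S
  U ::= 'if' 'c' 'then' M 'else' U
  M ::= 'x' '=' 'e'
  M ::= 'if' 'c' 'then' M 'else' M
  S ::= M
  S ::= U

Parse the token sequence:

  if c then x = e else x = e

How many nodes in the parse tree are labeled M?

3

[S [M if c then [M x = e] else [M x = e]]]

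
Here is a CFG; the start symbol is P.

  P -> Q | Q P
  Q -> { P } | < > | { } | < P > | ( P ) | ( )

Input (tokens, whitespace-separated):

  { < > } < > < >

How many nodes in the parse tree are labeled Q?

[P [Q { [P [Q < >]] }] [P [Q < >] [P [Q < >]]]]

4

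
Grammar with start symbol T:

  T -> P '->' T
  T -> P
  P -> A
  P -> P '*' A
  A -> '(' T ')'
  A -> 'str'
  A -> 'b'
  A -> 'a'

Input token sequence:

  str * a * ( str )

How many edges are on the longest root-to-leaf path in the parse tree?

[T [P [P [P [A str]] * [A a]] * [A ( [T [P [A str]]] )]]]

6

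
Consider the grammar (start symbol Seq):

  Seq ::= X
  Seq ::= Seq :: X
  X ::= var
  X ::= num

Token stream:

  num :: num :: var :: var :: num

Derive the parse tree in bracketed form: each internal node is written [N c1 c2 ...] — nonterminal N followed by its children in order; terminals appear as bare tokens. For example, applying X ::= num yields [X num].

Seq
Seq :: X
Seq :: X :: X
Seq :: X :: X :: X
Seq :: X :: X :: X :: X
X :: X :: X :: X :: X
num :: X :: X :: X :: X
num :: num :: X :: X :: X
num :: num :: var :: X :: X
num :: num :: var :: var :: X
num :: num :: var :: var :: num

[Seq [Seq [Seq [Seq [Seq [X num]] :: [X num]] :: [X var]] :: [X var]] :: [X num]]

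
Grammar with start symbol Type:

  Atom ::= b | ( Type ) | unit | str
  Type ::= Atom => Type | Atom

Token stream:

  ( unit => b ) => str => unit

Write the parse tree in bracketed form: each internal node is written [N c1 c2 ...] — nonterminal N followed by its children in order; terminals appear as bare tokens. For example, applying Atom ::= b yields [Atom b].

[Type [Atom ( [Type [Atom unit] => [Type [Atom b]]] )] => [Type [Atom str] => [Type [Atom unit]]]]

Type
Atom => Type
( Type ) => Type
( Atom => Type ) => Type
( unit => Type ) => Type
( unit => Atom ) => Type
( unit => b ) => Type
( unit => b ) => Atom => Type
( unit => b ) => str => Type
( unit => b ) => str => Atom
( unit => b ) => str => unit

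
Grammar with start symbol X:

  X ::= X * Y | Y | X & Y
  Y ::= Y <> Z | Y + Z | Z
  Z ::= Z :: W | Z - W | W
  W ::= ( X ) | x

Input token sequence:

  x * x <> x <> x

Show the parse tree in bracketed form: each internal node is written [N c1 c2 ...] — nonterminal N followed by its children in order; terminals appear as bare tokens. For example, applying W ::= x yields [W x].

X
X * Y
Y * Y
Z * Y
W * Y
x * Y
x * Y <> Z
x * Y <> Z <> Z
x * Z <> Z <> Z
x * W <> Z <> Z
x * x <> Z <> Z
x * x <> W <> Z
x * x <> x <> Z
x * x <> x <> W
x * x <> x <> x

[X [X [Y [Z [W x]]]] * [Y [Y [Y [Z [W x]]] <> [Z [W x]]] <> [Z [W x]]]]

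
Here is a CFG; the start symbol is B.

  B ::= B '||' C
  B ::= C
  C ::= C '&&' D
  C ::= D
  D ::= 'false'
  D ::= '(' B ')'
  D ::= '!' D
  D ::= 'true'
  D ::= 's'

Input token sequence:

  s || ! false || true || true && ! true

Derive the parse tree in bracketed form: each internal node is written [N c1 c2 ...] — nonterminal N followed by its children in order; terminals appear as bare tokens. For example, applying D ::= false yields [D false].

[B [B [B [B [C [D s]]] || [C [D ! [D false]]]] || [C [D true]]] || [C [C [D true]] && [D ! [D true]]]]

B
B || C
B || C || C
B || C || C || C
C || C || C || C
D || C || C || C
s || C || C || C
s || D || C || C
s || ! D || C || C
s || ! false || C || C
s || ! false || D || C
s || ! false || true || C
s || ! false || true || C && D
s || ! false || true || D && D
s || ! false || true || true && D
s || ! false || true || true && ! D
s || ! false || true || true && ! true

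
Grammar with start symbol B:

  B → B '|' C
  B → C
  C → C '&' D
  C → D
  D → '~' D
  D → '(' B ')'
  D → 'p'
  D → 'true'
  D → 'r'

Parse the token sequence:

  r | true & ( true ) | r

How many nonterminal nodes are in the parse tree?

[B [B [B [C [D r]]] | [C [C [D true]] & [D ( [B [C [D true]]] )]]] | [C [D r]]]

14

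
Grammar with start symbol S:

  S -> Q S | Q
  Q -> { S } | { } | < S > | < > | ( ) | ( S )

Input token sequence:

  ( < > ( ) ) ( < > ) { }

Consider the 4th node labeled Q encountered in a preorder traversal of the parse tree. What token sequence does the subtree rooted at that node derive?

[S [Q ( [S [Q < >] [S [Q ( )]]] )] [S [Q ( [S [Q < >]] )] [S [Q { }]]]]

( < > )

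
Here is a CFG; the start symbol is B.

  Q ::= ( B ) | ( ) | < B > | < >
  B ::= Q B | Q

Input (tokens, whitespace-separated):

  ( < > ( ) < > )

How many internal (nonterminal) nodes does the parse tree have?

[B [Q ( [B [Q < >] [B [Q ( )] [B [Q < >]]]] )]]

8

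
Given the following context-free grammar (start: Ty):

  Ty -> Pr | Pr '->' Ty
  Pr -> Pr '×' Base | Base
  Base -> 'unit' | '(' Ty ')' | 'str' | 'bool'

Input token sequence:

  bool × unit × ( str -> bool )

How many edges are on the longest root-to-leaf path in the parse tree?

[Ty [Pr [Pr [Pr [Base bool]] × [Base unit]] × [Base ( [Ty [Pr [Base str]] -> [Ty [Pr [Base bool]]]] )]]]

7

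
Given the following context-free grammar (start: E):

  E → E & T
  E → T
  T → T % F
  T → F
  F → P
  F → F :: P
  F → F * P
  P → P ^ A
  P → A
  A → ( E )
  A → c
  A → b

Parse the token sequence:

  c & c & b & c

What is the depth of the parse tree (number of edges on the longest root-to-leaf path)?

8

[E [E [E [E [T [F [P [A c]]]]] & [T [F [P [A c]]]]] & [T [F [P [A b]]]]] & [T [F [P [A c]]]]]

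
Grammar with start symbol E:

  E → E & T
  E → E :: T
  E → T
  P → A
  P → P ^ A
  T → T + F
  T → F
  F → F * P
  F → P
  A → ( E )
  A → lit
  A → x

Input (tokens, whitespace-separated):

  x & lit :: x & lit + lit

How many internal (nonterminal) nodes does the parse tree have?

[E [E [E [E [T [F [P [A x]]]]] & [T [F [P [A lit]]]]] :: [T [F [P [A x]]]]] & [T [T [F [P [A lit]]]] + [F [P [A lit]]]]]

24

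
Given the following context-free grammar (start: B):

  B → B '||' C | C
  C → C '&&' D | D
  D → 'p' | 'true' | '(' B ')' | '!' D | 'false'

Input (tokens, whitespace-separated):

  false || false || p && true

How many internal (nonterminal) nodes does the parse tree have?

[B [B [B [C [D false]]] || [C [D false]]] || [C [C [D p]] && [D true]]]

11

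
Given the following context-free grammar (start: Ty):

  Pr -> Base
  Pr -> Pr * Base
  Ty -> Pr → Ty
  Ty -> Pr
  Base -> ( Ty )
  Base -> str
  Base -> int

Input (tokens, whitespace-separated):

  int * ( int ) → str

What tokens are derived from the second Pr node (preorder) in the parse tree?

int

[Ty [Pr [Pr [Base int]] * [Base ( [Ty [Pr [Base int]]] )]] → [Ty [Pr [Base str]]]]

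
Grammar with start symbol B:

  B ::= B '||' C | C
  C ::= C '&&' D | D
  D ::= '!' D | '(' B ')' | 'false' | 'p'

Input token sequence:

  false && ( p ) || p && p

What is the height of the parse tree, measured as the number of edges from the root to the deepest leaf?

7

[B [B [C [C [D false]] && [D ( [B [C [D p]]] )]]] || [C [C [D p]] && [D p]]]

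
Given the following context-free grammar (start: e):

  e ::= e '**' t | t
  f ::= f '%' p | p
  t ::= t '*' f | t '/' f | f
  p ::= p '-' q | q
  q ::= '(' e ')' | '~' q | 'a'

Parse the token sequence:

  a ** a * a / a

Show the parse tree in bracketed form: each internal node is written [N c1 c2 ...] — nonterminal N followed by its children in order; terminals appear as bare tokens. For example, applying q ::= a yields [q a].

e
e ** t
t ** t
f ** t
p ** t
q ** t
a ** t
a ** t / f
a ** t * f / f
a ** f * f / f
a ** p * f / f
a ** q * f / f
a ** a * f / f
a ** a * p / f
a ** a * q / f
a ** a * a / f
a ** a * a / p
a ** a * a / q
a ** a * a / a

[e [e [t [f [p [q a]]]]] ** [t [t [t [f [p [q a]]]] * [f [p [q a]]]] / [f [p [q a]]]]]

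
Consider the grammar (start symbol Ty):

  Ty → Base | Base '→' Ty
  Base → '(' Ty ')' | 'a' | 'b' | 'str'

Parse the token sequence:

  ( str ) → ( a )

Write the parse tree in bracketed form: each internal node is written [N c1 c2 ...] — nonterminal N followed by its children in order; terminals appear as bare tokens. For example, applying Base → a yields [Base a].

[Ty [Base ( [Ty [Base str]] )] → [Ty [Base ( [Ty [Base a]] )]]]

Ty
Base → Ty
( Ty ) → Ty
( Base ) → Ty
( str ) → Ty
( str ) → Base
( str ) → ( Ty )
( str ) → ( Base )
( str ) → ( a )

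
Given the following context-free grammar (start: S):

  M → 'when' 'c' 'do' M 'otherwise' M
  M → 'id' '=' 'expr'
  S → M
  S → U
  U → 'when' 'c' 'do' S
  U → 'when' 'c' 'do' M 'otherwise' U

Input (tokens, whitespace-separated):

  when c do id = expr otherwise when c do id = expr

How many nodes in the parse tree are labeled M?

2

[S [U when c do [M id = expr] otherwise [U when c do [S [M id = expr]]]]]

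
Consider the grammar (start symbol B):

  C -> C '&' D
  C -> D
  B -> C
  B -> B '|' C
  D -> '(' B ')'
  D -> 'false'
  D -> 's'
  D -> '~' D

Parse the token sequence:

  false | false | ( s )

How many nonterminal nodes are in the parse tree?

12

[B [B [B [C [D false]]] | [C [D false]]] | [C [D ( [B [C [D s]]] )]]]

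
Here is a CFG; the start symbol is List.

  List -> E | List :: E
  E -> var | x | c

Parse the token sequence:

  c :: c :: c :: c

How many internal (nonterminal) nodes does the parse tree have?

[List [List [List [List [E c]] :: [E c]] :: [E c]] :: [E c]]

8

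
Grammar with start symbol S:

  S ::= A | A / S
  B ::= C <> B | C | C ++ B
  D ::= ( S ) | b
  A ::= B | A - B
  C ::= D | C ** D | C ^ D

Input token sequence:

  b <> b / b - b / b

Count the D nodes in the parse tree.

5

[S [A [B [C [D b]] <> [B [C [D b]]]]] / [S [A [A [B [C [D b]]]] - [B [C [D b]]]] / [S [A [B [C [D b]]]]]]]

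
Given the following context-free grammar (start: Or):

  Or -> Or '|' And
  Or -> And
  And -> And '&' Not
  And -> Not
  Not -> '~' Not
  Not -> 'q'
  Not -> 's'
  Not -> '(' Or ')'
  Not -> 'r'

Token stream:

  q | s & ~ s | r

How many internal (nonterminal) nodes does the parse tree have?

[Or [Or [Or [And [Not q]]] | [And [And [Not s]] & [Not ~ [Not s]]]] | [And [Not r]]]

12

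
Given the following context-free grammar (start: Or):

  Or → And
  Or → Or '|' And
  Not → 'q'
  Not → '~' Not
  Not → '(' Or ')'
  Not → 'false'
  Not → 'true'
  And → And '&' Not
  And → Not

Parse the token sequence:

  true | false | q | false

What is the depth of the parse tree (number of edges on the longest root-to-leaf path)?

[Or [Or [Or [Or [And [Not true]]] | [And [Not false]]] | [And [Not q]]] | [And [Not false]]]

6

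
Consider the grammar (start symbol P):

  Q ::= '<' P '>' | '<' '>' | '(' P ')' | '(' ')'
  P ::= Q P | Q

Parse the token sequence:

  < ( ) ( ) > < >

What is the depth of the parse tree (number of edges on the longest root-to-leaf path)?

5

[P [Q < [P [Q ( )] [P [Q ( )]]] >] [P [Q < >]]]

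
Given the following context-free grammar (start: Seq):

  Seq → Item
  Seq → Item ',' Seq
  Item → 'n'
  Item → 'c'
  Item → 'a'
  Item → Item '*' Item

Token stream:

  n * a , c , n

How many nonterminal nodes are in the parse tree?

8

[Seq [Item [Item n] * [Item a]] , [Seq [Item c] , [Seq [Item n]]]]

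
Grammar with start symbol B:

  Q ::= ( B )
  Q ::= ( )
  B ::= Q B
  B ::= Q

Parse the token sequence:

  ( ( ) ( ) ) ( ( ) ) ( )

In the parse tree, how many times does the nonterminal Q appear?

[B [Q ( [B [Q ( )] [B [Q ( )]]] )] [B [Q ( [B [Q ( )]] )] [B [Q ( )]]]]

6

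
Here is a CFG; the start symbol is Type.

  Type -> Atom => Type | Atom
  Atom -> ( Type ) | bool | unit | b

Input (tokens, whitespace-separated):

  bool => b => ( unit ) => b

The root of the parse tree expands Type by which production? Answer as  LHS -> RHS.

Type -> Atom => Type

[Type [Atom bool] => [Type [Atom b] => [Type [Atom ( [Type [Atom unit]] )] => [Type [Atom b]]]]]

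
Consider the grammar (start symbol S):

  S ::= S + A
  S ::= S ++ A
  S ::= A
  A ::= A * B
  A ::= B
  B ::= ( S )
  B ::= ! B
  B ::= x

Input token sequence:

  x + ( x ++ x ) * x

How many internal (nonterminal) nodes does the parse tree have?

14

[S [S [A [B x]]] + [A [A [B ( [S [S [A [B x]]] ++ [A [B x]]] )]] * [B x]]]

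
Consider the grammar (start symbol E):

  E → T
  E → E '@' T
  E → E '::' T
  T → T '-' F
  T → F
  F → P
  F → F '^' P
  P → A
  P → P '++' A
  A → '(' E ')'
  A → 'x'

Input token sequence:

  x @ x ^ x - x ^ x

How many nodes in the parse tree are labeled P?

5

[E [E [T [F [P [A x]]]]] @ [T [T [F [F [P [A x]]] ^ [P [A x]]]] - [F [F [P [A x]]] ^ [P [A x]]]]]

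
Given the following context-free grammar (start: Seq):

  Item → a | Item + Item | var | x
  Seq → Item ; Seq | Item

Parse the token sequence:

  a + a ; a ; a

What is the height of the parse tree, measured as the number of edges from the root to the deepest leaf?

4

[Seq [Item [Item a] + [Item a]] ; [Seq [Item a] ; [Seq [Item a]]]]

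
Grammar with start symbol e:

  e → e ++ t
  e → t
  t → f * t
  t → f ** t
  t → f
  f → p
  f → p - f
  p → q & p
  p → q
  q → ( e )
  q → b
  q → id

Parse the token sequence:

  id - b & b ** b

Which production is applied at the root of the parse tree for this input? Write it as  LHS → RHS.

[e [t [f [p [q id]] - [f [p [q b] & [p [q b]]]]] ** [t [f [p [q b]]]]]]

e → t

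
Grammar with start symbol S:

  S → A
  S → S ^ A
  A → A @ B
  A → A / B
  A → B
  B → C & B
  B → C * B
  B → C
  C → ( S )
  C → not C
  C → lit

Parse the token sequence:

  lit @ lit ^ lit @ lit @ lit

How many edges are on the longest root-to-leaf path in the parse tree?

6

[S [S [A [A [B [C lit]]] @ [B [C lit]]]] ^ [A [A [A [B [C lit]]] @ [B [C lit]]] @ [B [C lit]]]]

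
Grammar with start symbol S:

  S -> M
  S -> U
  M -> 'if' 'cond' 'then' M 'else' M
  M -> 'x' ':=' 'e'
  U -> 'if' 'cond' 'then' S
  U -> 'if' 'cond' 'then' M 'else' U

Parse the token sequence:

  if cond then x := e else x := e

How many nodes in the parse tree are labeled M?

3

[S [M if cond then [M x := e] else [M x := e]]]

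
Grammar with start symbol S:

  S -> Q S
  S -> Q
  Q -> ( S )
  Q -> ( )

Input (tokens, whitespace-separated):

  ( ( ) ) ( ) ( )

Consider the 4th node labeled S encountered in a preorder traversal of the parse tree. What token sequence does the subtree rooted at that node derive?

( )

[S [Q ( [S [Q ( )]] )] [S [Q ( )] [S [Q ( )]]]]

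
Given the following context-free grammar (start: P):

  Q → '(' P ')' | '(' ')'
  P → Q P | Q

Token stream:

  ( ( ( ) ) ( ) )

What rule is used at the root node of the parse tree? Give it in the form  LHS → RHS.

[P [Q ( [P [Q ( [P [Q ( )]] )] [P [Q ( )]]] )]]

P → Q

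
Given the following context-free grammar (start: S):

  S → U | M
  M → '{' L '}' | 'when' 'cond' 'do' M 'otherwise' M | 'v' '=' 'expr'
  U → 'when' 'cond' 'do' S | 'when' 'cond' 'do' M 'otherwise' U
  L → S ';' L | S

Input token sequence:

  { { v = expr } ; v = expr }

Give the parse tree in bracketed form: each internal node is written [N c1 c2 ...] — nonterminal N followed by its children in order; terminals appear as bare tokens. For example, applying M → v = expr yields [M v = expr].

S
M
{ L }
{ S ; L }
{ M ; L }
{ { L } ; L }
{ { S } ; L }
{ { M } ; L }
{ { v = expr } ; L }
{ { v = expr } ; S }
{ { v = expr } ; M }
{ { v = expr } ; v = expr }

[S [M { [L [S [M { [L [S [M v = expr]]] }]] ; [L [S [M v = expr]]]] }]]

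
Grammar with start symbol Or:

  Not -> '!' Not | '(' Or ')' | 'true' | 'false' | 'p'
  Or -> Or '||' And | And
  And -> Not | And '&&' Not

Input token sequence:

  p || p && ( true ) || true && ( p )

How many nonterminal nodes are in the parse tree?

19

[Or [Or [Or [And [Not p]]] || [And [And [Not p]] && [Not ( [Or [And [Not true]]] )]]] || [And [And [Not true]] && [Not ( [Or [And [Not p]]] )]]]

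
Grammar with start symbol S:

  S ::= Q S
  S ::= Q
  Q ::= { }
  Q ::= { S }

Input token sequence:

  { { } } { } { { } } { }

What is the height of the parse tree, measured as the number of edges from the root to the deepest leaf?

6

[S [Q { [S [Q { }]] }] [S [Q { }] [S [Q { [S [Q { }]] }] [S [Q { }]]]]]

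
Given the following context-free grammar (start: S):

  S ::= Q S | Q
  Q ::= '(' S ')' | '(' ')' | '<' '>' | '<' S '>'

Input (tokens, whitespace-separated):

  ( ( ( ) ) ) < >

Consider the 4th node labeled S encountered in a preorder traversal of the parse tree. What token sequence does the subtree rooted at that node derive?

< >

[S [Q ( [S [Q ( [S [Q ( )]] )]] )] [S [Q < >]]]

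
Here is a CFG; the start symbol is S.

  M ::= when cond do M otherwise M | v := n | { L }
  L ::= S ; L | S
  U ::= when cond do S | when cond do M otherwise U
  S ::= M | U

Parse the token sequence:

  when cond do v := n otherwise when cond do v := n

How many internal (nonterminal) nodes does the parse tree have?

6

[S [U when cond do [M v := n] otherwise [U when cond do [S [M v := n]]]]]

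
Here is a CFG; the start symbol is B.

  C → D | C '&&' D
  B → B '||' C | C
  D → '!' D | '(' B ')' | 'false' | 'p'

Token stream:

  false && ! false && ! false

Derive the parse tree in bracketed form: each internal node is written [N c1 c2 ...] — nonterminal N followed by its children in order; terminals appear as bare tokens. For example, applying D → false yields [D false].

B
C
C && D
C && D && D
D && D && D
false && D && D
false && ! D && D
false && ! false && D
false && ! false && ! D
false && ! false && ! false

[B [C [C [C [D false]] && [D ! [D false]]] && [D ! [D false]]]]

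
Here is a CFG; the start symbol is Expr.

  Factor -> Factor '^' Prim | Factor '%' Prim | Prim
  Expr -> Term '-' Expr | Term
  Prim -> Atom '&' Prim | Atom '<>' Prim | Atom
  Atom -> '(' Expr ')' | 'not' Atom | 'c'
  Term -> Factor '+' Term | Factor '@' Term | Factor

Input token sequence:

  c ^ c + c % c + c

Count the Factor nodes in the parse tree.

[Expr [Term [Factor [Factor [Prim [Atom c]]] ^ [Prim [Atom c]]] + [Term [Factor [Factor [Prim [Atom c]]] % [Prim [Atom c]]] + [Term [Factor [Prim [Atom c]]]]]]]

5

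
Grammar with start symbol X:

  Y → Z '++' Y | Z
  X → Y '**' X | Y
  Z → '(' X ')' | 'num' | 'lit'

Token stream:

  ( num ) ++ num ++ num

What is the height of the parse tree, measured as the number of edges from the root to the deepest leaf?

[X [Y [Z ( [X [Y [Z num]]] )] ++ [Y [Z num] ++ [Y [Z num]]]]]

6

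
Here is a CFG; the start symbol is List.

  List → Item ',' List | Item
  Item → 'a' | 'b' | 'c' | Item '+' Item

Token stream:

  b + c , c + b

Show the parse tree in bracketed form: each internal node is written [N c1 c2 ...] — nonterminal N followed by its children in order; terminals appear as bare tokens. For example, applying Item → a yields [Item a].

[List [Item [Item b] + [Item c]] , [List [Item [Item c] + [Item b]]]]

List
Item , List
Item + Item , List
b + Item , List
b + c , List
b + c , Item
b + c , Item + Item
b + c , c + Item
b + c , c + b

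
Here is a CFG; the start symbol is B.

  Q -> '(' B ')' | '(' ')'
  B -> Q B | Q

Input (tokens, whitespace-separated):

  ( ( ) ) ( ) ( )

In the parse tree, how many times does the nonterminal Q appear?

[B [Q ( [B [Q ( )]] )] [B [Q ( )] [B [Q ( )]]]]

4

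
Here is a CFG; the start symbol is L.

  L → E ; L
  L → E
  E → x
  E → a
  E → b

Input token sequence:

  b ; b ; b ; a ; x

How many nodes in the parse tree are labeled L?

5

[L [E b] ; [L [E b] ; [L [E b] ; [L [E a] ; [L [E x]]]]]]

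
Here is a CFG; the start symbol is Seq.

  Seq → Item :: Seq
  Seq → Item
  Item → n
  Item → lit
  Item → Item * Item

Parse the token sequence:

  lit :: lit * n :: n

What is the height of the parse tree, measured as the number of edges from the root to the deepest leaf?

4

[Seq [Item lit] :: [Seq [Item [Item lit] * [Item n]] :: [Seq [Item n]]]]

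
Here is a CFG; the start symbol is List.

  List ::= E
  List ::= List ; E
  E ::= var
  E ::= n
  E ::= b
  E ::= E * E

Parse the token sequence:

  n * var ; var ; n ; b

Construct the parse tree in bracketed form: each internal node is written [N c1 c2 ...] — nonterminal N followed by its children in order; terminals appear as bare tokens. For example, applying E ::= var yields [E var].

[List [List [List [List [E [E n] * [E var]]] ; [E var]] ; [E n]] ; [E b]]

List
List ; E
List ; E ; E
List ; E ; E ; E
E ; E ; E ; E
E * E ; E ; E ; E
n * E ; E ; E ; E
n * var ; E ; E ; E
n * var ; var ; E ; E
n * var ; var ; n ; E
n * var ; var ; n ; b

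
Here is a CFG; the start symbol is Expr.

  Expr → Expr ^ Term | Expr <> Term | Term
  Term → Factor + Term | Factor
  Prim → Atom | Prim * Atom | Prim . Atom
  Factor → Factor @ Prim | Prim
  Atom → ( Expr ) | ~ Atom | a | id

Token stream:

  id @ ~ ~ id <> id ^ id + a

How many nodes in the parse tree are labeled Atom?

[Expr [Expr [Expr [Term [Factor [Factor [Prim [Atom id]]] @ [Prim [Atom ~ [Atom ~ [Atom id]]]]]]] <> [Term [Factor [Prim [Atom id]]]]] ^ [Term [Factor [Prim [Atom id]]] + [Term [Factor [Prim [Atom a]]]]]]

7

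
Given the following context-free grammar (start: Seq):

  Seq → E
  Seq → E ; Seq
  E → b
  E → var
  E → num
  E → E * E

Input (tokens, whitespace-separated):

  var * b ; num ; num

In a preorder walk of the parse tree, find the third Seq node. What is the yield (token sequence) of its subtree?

num

[Seq [E [E var] * [E b]] ; [Seq [E num] ; [Seq [E num]]]]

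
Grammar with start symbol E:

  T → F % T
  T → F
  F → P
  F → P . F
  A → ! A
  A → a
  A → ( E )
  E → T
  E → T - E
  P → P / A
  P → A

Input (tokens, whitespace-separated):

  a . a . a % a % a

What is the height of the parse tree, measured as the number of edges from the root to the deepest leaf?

7

[E [T [F [P [A a]] . [F [P [A a]] . [F [P [A a]]]]] % [T [F [P [A a]]] % [T [F [P [A a]]]]]]]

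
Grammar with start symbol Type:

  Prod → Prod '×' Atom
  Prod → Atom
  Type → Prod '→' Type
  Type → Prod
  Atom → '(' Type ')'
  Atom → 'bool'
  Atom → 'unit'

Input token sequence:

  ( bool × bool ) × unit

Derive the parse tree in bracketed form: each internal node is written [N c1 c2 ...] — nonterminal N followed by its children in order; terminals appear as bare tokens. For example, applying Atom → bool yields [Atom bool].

Type
Prod
Prod × Atom
Atom × Atom
( Type ) × Atom
( Prod ) × Atom
( Prod × Atom ) × Atom
( Atom × Atom ) × Atom
( bool × Atom ) × Atom
( bool × bool ) × Atom
( bool × bool ) × unit

[Type [Prod [Prod [Atom ( [Type [Prod [Prod [Atom bool]] × [Atom bool]]] )]] × [Atom unit]]]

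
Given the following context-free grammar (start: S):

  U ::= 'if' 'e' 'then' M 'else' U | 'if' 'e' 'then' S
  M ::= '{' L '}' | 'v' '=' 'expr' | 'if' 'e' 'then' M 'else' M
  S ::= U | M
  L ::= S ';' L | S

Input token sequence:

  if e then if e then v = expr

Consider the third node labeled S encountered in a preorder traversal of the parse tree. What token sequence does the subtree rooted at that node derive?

v = expr

[S [U if e then [S [U if e then [S [M v = expr]]]]]]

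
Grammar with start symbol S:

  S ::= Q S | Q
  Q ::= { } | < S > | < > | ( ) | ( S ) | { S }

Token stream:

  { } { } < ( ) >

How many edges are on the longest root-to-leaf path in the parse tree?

[S [Q { }] [S [Q { }] [S [Q < [S [Q ( )]] >]]]]

6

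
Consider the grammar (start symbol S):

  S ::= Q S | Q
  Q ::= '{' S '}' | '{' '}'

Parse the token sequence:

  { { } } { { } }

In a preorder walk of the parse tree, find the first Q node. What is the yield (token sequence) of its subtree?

{ { } }

[S [Q { [S [Q { }]] }] [S [Q { [S [Q { }]] }]]]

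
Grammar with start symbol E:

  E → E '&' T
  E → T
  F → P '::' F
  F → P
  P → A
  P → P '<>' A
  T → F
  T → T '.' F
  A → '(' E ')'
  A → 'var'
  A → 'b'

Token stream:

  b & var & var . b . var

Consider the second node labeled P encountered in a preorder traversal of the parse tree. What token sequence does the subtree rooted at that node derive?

[E [E [E [T [F [P [A b]]]]] & [T [F [P [A var]]]]] & [T [T [T [F [P [A var]]]] . [F [P [A b]]]] . [F [P [A var]]]]]

var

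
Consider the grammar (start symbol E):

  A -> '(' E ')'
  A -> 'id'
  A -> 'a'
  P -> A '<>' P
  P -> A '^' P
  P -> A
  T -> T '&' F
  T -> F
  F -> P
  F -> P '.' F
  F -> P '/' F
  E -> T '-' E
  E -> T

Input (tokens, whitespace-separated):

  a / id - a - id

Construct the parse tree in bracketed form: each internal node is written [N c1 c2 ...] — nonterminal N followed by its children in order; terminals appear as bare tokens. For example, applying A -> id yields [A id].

[E [T [F [P [A a]] / [F [P [A id]]]]] - [E [T [F [P [A a]]]] - [E [T [F [P [A id]]]]]]]

E
T - E
F - E
P / F - E
A / F - E
a / F - E
a / P - E
a / A - E
a / id - E
a / id - T - E
a / id - F - E
a / id - P - E
a / id - A - E
a / id - a - E
a / id - a - T
a / id - a - F
a / id - a - P
a / id - a - A
a / id - a - id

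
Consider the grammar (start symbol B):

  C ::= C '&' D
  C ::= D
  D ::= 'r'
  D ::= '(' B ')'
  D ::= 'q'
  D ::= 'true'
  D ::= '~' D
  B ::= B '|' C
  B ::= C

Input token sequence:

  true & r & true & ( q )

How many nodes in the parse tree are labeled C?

5

[B [C [C [C [C [D true]] & [D r]] & [D true]] & [D ( [B [C [D q]]] )]]]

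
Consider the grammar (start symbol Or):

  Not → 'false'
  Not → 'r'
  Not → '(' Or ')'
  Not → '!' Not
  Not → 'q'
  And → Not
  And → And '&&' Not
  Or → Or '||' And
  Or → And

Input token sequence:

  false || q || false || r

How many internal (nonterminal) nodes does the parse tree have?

[Or [Or [Or [Or [And [Not false]]] || [And [Not q]]] || [And [Not false]]] || [And [Not r]]]

12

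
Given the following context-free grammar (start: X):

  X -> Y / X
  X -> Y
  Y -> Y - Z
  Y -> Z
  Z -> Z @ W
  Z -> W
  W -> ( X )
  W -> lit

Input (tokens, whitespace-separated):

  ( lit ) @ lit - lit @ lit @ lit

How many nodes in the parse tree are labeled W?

6

[X [Y [Y [Z [Z [W ( [X [Y [Z [W lit]]]] )]] @ [W lit]]] - [Z [Z [Z [W lit]] @ [W lit]] @ [W lit]]]]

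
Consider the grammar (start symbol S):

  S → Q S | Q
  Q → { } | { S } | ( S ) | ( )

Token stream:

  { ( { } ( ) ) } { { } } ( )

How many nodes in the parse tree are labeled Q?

7

[S [Q { [S [Q ( [S [Q { }] [S [Q ( )]]] )]] }] [S [Q { [S [Q { }]] }] [S [Q ( )]]]]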